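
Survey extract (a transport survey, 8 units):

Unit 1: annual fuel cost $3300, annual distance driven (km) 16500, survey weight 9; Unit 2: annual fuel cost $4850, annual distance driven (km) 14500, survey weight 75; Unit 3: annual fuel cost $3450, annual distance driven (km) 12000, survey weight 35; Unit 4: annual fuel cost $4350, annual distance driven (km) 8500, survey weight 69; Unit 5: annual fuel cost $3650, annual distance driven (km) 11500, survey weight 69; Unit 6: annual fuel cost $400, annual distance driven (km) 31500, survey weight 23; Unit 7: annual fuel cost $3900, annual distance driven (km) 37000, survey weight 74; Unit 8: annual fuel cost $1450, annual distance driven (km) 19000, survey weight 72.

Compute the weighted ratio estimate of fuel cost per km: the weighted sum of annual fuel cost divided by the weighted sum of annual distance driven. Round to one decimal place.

0.2

Σ wᵢ·y = 3300×9 + 4850×75 + 3450×35 + 4350×69 + 3650×69 + 400×23 + 3900×74 + 1450×72
  = 29700 + 363750 + 120750 + 300150 + 251850 + 9200 + 288600 + 104400 = 1468400
Σ wᵢ·x = 16500×9 + 14500×75 + 12000×35 + 8500×69 + 11500×69 + 31500×23 + 37000×74 + 19000×72
  = 148500 + 1087500 + 420000 + 586500 + 793500 + 724500 + 2738000 + 1368000 = 7866500
Ratio = 1468400 / 7866500 = 0.18666497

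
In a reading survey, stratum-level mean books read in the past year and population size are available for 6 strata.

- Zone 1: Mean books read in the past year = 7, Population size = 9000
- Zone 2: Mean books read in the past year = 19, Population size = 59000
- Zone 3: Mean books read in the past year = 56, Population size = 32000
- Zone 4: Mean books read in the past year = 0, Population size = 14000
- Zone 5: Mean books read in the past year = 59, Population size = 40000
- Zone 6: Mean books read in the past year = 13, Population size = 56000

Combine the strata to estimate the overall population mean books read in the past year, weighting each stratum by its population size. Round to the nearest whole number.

Σ Nₕ·x̄ₕ = 7×9000 + 19×59000 + 56×32000 + 0×14000 + 59×40000 + 13×56000
  = 63000 + 1121000 + 1792000 + 0 + 2360000 + 728000 = 6064000
Σ Nₕ = 9000 + 59000 + 32000 + 14000 + 40000 + 56000 = 210000
Overall mean = 6064000 / 210000 = 28.87619

29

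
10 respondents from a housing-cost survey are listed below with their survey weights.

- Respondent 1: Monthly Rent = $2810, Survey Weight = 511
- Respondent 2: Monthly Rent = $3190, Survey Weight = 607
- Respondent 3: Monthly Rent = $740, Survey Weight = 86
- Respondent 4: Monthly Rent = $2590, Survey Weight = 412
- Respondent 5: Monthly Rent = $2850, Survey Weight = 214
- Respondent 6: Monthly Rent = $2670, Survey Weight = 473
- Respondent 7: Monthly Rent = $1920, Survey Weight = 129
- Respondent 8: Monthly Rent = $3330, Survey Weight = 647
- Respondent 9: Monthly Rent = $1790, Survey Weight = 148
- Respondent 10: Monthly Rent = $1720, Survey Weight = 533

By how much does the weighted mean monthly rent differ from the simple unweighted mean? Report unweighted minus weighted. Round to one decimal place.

-287.8

Unweighted sum = 2810 + 3190 + 740 + 2590 + 2850 + 2670 + 1920 + 3330 + 1790 + 1720 = 23610
Unweighted mean = 23610 / 10 = 2361
Weighted sum = 9959640
Sum of weights = 511 + 607 + 86 + 412 + 214 + 473 + 129 + 647 + 148 + 533 = 3760
Weighted mean = 9959640 / 3760 = 2648.8404
Difference (unweighted minus weighted) = -287.84043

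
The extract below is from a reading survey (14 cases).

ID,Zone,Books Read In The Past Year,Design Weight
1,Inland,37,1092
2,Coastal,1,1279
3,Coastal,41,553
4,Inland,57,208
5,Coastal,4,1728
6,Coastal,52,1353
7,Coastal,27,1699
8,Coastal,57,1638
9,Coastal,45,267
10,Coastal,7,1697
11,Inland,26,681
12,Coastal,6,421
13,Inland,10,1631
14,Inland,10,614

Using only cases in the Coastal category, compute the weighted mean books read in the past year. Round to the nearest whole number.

Coastal rows: 2, 3, 5, 6, 7, 8, 9, 10, 12
Weighted sum = 1×1279 + 41×553 + 4×1728 + 52×1353 + 27×1699 + 57×1638 + 45×267 + 7×1697 + 6×421
  = 266879
Sum of weights = 1279 + 553 + 1728 + 1353 + 1699 + 1638 + 267 + 1697 + 421 = 10635
Weighted mean = 266879 / 10635 = 25.094405

25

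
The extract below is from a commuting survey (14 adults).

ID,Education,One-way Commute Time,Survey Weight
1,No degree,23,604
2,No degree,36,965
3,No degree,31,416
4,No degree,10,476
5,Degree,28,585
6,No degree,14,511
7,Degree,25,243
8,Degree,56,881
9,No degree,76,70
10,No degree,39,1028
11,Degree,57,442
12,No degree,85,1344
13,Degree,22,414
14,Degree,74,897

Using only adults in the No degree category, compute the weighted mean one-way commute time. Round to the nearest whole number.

43

No degree rows: 1, 2, 3, 4, 6, 9, 10, 12
Weighted sum = 23×604 + 36×965 + 31×416 + 10×476 + 14×511 + 76×70 + 39×1028 + 85×1344
  = 13892 + 34740 + 12896 + 4760 + 7154 + 5320 + 40092 + 114240 = 233094
Sum of weights = 604 + 965 + 416 + 476 + 511 + 70 + 1028 + 1344 = 5414
Weighted mean = 233094 / 5414 = 43.053934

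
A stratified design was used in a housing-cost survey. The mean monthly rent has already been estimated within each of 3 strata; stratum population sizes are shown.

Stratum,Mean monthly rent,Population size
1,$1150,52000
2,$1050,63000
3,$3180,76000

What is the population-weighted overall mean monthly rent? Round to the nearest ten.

1920

Σ Nₕ·x̄ₕ = 1150×52000 + 1050×63000 + 3180×76000
  = 59800000 + 66150000 + 241680000 = 367630000
Σ Nₕ = 191000
Overall mean = 367630000 / 191000 = 1924.7644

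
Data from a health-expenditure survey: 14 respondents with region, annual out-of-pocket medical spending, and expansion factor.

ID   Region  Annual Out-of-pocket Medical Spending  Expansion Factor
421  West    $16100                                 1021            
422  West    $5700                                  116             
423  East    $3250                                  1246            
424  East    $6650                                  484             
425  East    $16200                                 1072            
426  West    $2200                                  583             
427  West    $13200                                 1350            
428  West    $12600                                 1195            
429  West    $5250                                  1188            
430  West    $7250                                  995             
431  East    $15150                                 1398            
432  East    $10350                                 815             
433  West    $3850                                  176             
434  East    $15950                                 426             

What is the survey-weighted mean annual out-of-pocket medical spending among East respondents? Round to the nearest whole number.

11219

East rows: 423, 424, 425, 431, 432, 434
Weighted sum = 3250×1246 + 6650×484 + 16200×1072 + 15150×1398 + 10350×815 + 15950×426
  = 61044150
Sum of weights = 1246 + 484 + 1072 + 1398 + 815 + 426 = 5441
Weighted mean = 61044150 / 5441 = 11219.289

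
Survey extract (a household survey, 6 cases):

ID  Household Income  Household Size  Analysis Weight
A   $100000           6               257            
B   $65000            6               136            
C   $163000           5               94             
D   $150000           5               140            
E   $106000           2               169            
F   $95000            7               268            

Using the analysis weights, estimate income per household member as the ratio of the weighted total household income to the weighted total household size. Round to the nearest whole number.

19895

Σ wᵢ·y = 100000×257 + 65000×136 + 163000×94 + 150000×140 + 106000×169 + 95000×268
  = 25700000 + 8840000 + 15322000 + 21000000 + 17914000 + 25460000 = 114236000
Σ wᵢ·x = 6×257 + 6×136 + 5×94 + 5×140 + 2×169 + 7×268
  = 1542 + 816 + 470 + 700 + 338 + 1876 = 5742
Ratio = 114236000 / 5742 = 19894.81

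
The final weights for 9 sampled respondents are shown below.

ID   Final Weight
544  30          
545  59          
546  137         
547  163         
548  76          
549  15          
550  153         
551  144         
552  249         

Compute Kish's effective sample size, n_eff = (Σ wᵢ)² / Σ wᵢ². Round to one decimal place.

Σ wᵢ = 30 + 59 + 137 + 163 + 76 + 15 + 153 + 144 + 249 = 1026
Σ wᵢ² = 900 + 3481 + 18769 + 26569 + 5776 + 225 + 23409 + 20736 + 62001 = 161866
n_eff = 1026² / 161866 = 1052676 / 161866 = 6.5033793

6.5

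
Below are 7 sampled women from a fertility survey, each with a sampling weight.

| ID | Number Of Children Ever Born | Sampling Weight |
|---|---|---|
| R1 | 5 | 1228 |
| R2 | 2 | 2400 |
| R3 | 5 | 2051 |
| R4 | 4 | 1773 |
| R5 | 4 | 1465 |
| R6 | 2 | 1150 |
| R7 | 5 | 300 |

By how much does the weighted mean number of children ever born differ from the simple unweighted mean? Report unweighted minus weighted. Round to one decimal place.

Unweighted sum = 5 + 2 + 5 + 4 + 4 + 2 + 5 = 27
Unweighted mean = 27 / 7 = 3.8571429
Weighted sum = 5×1228 + 2×2400 + 5×2051 + 4×1773 + 4×1465 + 2×1150 + 5×300
  = 6140 + 4800 + 10255 + 7092 + 5860 + 2300 + 1500 = 37947
Sum of weights = 10367
Weighted mean = 37947 / 10367 = 3.6603646
Difference (unweighted minus weighted) = 0.19677824

0.2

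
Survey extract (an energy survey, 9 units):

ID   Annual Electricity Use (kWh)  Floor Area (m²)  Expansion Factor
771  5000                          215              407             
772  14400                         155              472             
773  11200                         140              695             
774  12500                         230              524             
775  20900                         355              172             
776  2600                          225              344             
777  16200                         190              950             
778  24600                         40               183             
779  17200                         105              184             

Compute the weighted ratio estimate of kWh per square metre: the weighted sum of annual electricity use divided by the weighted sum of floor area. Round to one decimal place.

70.0

Σ wᵢ·y = 5000×407 + 14400×472 + 11200×695 + 12500×524 + 20900×172 + 2600×344 + 16200×950 + 24600×183 + 17200×184
  = 2035000 + 6796800 + 7784000 + 6550000 + 3594800 + 894400 + 15390000 + 4501800 + 3164800 = 50711600
Σ wᵢ·x = 215×407 + 155×472 + 140×695 + 230×524 + 355×172 + 225×344 + 190×950 + 40×183 + 105×184
  = 87505 + 73160 + 97300 + 120520 + 61060 + 77400 + 180500 + 7320 + 19320 = 724085
Ratio = 50711600 / 724085 = 70.035424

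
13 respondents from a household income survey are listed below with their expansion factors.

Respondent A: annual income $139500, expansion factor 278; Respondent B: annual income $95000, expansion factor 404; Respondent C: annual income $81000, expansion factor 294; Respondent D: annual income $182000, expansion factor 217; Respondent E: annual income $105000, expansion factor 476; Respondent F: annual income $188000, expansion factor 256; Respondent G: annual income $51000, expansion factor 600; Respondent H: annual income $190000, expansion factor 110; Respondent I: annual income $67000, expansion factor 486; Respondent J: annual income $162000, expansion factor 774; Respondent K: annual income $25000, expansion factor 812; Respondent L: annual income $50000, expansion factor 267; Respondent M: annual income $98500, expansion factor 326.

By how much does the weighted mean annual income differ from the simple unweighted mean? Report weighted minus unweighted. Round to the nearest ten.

Unweighted sum = 1434000
Unweighted mean = 1434000 / 13 = 110307.69
Weighted sum = 513788000
Sum of weights = 5300
Weighted mean = 513788000 / 5300 = 96941.132
Difference (weighted minus unweighted) = -13366.56

-13370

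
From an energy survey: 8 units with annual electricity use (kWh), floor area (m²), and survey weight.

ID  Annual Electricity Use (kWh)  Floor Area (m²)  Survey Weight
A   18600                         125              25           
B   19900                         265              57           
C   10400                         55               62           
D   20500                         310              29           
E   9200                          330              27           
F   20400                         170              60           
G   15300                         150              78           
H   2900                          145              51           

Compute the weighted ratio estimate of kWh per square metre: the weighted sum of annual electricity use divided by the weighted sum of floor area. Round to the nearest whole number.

Σ wᵢ·y = 18600×25 + 19900×57 + 10400×62 + 20500×29 + 9200×27 + 20400×60 + 15300×78 + 2900×51
  = 465000 + 1134300 + 644800 + 594500 + 248400 + 1224000 + 1193400 + 147900 = 5652300
Σ wᵢ·x = 125×25 + 265×57 + 55×62 + 310×29 + 330×27 + 170×60 + 150×78 + 145×51
  = 68835
Ratio = 5652300 / 68835 = 82.11375

82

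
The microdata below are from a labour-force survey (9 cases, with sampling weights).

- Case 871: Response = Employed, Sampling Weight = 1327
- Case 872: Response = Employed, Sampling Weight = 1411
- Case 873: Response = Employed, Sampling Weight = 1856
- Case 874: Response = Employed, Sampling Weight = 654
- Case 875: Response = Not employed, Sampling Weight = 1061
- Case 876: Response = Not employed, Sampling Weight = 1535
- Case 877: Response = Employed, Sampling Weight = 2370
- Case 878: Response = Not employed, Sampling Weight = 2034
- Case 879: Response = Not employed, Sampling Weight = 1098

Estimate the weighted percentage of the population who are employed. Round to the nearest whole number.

57

Sum of weights for 'Employed' = 1327 + 1411 + 1856 + 654 + 2370 = 7618
Total weight = 1327 + 1411 + 1856 + 654 + 1061 + 1535 + 2370 + 2034 + 1098 = 13346
Weighted proportion = 7618 / 13346 = 0.57080773 → 57.080773%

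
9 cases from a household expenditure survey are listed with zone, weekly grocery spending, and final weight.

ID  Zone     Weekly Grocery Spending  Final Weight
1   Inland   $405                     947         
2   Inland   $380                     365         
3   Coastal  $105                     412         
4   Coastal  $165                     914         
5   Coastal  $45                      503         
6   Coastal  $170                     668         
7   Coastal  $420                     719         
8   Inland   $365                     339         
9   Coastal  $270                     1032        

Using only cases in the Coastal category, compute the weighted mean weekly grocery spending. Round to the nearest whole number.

Coastal rows: 3, 4, 5, 6, 7, 9
Weighted sum = 105×412 + 165×914 + 45×503 + 170×668 + 420×719 + 270×1032
  = 43260 + 150810 + 22635 + 113560 + 301980 + 278640 = 910885
Sum of weights = 412 + 914 + 503 + 668 + 719 + 1032 = 4248
Weighted mean = 910885 / 4248 = 214.42679

214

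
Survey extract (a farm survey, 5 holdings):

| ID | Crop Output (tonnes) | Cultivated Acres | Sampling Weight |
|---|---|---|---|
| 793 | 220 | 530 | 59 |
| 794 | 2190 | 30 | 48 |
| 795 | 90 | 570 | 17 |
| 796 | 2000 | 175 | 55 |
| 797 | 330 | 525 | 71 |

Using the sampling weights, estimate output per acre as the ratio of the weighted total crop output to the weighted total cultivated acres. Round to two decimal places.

2.83

Σ wᵢ·y = 220×59 + 2190×48 + 90×17 + 2000×55 + 330×71
  = 253060
Σ wᵢ·x = 530×59 + 30×48 + 570×17 + 175×55 + 525×71
  = 31270 + 1440 + 9690 + 9625 + 37275 = 89300
Ratio = 253060 / 89300 = 2.8338186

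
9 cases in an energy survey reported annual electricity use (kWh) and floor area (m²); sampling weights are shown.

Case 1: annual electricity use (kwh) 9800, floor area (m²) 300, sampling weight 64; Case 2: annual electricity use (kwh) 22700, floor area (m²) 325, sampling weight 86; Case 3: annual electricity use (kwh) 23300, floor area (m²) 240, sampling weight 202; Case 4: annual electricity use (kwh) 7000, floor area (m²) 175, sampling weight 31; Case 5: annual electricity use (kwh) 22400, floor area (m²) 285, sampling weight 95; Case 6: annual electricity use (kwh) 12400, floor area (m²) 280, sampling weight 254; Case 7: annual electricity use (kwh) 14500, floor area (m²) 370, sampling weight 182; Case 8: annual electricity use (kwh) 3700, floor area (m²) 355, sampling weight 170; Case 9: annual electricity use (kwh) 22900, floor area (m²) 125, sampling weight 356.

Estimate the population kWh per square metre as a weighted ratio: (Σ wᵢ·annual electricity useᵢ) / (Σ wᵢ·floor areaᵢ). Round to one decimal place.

Σ wᵢ·y = 9800×64 + 22700×86 + 23300×202 + 7000×31 + 22400×95 + 12400×254 + 14500×182 + 3700×170 + 22900×356
  = 24201000
Σ wᵢ·x = 371440
Ratio = 24201000 / 371440 = 65.154534

65.2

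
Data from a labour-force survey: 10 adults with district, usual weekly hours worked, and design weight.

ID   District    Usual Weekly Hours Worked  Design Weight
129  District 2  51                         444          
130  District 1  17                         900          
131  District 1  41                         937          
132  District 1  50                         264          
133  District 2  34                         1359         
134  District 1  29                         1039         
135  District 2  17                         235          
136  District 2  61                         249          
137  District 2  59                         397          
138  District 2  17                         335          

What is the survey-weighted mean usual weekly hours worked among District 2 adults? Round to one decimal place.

38.8

District 2 rows: 129, 133, 135, 136, 137, 138
Weighted sum = 117152
Sum of weights = 3019
Weighted mean = 117152 / 3019 = 38.804902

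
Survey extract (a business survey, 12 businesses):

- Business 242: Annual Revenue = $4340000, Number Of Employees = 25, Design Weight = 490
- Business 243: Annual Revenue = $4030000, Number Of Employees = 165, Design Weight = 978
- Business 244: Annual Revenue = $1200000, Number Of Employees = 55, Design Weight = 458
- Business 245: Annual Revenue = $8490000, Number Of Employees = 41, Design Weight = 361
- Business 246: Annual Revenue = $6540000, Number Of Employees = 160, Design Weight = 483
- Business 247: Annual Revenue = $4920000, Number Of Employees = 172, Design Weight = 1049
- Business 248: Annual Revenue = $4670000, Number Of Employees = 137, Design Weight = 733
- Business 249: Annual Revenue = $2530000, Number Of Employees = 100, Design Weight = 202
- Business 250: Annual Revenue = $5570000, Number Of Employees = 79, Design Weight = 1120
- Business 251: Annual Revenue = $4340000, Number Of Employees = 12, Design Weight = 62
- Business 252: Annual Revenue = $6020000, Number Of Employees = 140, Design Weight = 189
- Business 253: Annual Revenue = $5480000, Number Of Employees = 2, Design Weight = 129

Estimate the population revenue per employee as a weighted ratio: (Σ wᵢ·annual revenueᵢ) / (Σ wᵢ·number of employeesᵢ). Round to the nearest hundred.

Σ wᵢ·y = 4340000×490 + 4030000×978 + 1200000×458 + 8490000×361 + 6540000×483 + 4920000×1049 + 4670000×733 + 2530000×202 + 5570000×1120 + 4340000×62 + 6020000×189 + 5480000×129
  = 2126600000 + 3941340000 + 549600000 + 3064890000 + 3158820000 + 5161080000 + 3423110000 + 511060000 + 6238400000 + 269080000 + 1137780000 + 706920000 = 30288680000
Σ wᵢ·x = 25×490 + 165×978 + 55×458 + 41×361 + 160×483 + 172×1049 + 137×733 + 100×202 + 79×1120 + 12×62 + 140×189 + 2×129
  = 12250 + 161370 + 25190 + 14801 + 77280 + 180428 + 100421 + 20200 + 88480 + 744 + 26460 + 258 = 707882
Ratio = 30288680000 / 707882 = 42787.753

42800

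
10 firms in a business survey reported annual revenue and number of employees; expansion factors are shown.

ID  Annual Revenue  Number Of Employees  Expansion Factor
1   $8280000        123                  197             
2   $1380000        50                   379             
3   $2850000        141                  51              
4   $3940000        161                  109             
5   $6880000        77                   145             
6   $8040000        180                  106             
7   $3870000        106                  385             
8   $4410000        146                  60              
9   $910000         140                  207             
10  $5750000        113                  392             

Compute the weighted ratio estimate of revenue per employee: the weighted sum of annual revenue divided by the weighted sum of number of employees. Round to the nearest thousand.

Σ wᵢ·y = 8280000×197 + 1380000×379 + 2850000×51 + 3940000×109 + 6880000×145 + 8040000×106 + 3870000×385 + 4410000×60 + 910000×207 + 5750000×392
  = 8775750000
Σ wᵢ·x = 123×197 + 50×379 + 141×51 + 161×109 + 77×145 + 180×106 + 106×385 + 146×60 + 140×207 + 113×392
  = 24231 + 18950 + 7191 + 17549 + 11165 + 19080 + 40810 + 8760 + 28980 + 44296 = 221012
Ratio = 8775750000 / 221012 = 39707.12

40000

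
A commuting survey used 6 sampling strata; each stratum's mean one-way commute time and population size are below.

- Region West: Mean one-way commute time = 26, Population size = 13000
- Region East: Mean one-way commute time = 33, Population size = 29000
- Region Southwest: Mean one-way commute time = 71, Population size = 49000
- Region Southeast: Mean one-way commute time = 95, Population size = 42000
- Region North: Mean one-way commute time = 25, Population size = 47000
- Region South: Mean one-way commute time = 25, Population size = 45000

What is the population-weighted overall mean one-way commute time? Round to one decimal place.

Σ Nₕ·x̄ₕ = 26×13000 + 33×29000 + 71×49000 + 95×42000 + 25×47000 + 25×45000
  = 338000 + 957000 + 3479000 + 3990000 + 1175000 + 1125000 = 11064000
Σ Nₕ = 13000 + 29000 + 49000 + 42000 + 47000 + 45000 = 225000
Overall mean = 11064000 / 225000 = 49.173333

49.2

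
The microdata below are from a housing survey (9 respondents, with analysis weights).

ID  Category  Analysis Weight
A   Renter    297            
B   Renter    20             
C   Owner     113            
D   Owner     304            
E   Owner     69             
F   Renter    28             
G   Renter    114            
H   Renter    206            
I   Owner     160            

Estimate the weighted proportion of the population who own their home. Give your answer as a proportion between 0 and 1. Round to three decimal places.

Sum of weights for 'Owner' = 113 + 304 + 69 + 160 = 646
Total weight = 297 + 20 + 113 + 304 + 69 + 28 + 114 + 206 + 160 = 1311
Weighted proportion = 646 / 1311 = 0.49275362

0.493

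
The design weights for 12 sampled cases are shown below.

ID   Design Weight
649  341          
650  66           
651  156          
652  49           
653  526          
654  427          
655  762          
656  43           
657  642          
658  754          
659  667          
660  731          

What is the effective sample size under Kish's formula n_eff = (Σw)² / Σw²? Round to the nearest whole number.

Σ wᵢ = 341 + 66 + 156 + 49 + 526 + 427 + 762 + 43 + 642 + 754 + 667 + 731 = 5164
Σ wᵢ² = 3148802
n_eff = 5164² / 3148802 = 26666896 / 3148802 = 8.4689021

8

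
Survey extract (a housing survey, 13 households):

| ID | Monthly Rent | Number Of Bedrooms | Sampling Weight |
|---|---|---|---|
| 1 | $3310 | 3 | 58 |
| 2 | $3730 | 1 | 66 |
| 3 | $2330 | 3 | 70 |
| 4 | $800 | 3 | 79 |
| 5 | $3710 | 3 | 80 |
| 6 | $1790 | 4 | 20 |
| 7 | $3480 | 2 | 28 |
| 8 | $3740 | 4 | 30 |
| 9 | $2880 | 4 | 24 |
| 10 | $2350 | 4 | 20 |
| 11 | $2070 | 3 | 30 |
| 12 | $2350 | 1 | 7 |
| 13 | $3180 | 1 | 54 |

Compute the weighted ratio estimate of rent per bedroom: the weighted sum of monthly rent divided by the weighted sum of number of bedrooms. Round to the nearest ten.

1040

Σ wᵢ·y = 1573090
Σ wᵢ·x = 1510
Ratio = 1573090 / 1510 = 1041.7815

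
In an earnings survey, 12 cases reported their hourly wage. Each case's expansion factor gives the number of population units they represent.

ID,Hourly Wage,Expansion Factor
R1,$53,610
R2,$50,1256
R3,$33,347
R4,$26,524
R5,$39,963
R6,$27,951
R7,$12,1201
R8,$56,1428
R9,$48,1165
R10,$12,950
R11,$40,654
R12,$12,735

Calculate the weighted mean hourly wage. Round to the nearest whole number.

35

Weighted sum = 53×610 + 50×1256 + 33×347 + 26×524 + 39×963 + 27×951 + 12×1201 + 56×1428 + 48×1165 + 12×950 + 40×654 + 12×735
  = 32330 + 62800 + 11451 + 13624 + 37557 + 25677 + 14412 + 79968 + 55920 + 11400 + 26160 + 8820 = 380119
Sum of weights = 10784
Weighted mean = 380119 / 10784 = 35.248424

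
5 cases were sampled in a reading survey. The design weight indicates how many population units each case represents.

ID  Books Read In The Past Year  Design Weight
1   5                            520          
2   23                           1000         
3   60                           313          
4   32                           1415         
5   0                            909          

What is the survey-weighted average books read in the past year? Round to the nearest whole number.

22

Weighted sum = 5×520 + 23×1000 + 60×313 + 32×1415 + 0×909
  = 2600 + 23000 + 18780 + 45280 + 0 = 89660
Sum of weights = 520 + 1000 + 313 + 1415 + 909 = 4157
Weighted mean = 89660 / 4157 = 21.568439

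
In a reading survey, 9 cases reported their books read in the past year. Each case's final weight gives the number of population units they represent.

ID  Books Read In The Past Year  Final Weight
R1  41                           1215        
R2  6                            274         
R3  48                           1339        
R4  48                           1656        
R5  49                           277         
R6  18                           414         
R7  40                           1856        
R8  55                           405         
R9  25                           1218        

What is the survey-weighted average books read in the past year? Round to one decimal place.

39.7

Weighted sum = 41×1215 + 6×274 + 48×1339 + 48×1656 + 49×277 + 18×414 + 40×1856 + 55×405 + 25×1218
  = 343209
Sum of weights = 1215 + 274 + 1339 + 1656 + 277 + 414 + 1856 + 405 + 1218 = 8654
Weighted mean = 343209 / 8654 = 39.659002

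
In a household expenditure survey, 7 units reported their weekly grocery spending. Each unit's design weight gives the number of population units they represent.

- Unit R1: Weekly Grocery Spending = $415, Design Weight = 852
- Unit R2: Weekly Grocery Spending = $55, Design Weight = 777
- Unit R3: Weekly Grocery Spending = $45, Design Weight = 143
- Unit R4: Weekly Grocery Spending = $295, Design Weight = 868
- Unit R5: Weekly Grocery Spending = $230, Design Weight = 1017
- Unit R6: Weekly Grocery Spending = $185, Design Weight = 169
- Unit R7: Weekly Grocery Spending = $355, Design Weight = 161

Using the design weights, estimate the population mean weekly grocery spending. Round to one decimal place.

246.1

Weighted sum = 415×852 + 55×777 + 45×143 + 295×868 + 230×1017 + 185×169 + 355×161
  = 353580 + 42735 + 6435 + 256060 + 233910 + 31265 + 57155 = 981140
Sum of weights = 3987
Weighted mean = 981140 / 3987 = 246.08478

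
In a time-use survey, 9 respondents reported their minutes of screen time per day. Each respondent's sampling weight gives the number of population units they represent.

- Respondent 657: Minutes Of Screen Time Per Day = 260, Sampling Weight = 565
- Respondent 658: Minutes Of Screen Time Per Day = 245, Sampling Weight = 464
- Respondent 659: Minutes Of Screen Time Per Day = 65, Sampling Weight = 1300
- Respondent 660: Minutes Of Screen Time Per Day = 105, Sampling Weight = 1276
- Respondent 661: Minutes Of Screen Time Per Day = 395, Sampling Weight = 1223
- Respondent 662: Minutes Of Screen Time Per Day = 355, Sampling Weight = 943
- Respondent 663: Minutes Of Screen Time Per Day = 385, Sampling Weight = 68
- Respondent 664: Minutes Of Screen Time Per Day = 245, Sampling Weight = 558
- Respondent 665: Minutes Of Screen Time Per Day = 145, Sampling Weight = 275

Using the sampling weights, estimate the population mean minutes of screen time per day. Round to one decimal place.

Weighted sum = 260×565 + 245×464 + 65×1300 + 105×1276 + 395×1223 + 355×943 + 385×68 + 245×558 + 145×275
  = 146900 + 113680 + 84500 + 133980 + 483085 + 334765 + 26180 + 136710 + 39875 = 1499675
Sum of weights = 6672
Weighted mean = 1499675 / 6672 = 224.77143

224.8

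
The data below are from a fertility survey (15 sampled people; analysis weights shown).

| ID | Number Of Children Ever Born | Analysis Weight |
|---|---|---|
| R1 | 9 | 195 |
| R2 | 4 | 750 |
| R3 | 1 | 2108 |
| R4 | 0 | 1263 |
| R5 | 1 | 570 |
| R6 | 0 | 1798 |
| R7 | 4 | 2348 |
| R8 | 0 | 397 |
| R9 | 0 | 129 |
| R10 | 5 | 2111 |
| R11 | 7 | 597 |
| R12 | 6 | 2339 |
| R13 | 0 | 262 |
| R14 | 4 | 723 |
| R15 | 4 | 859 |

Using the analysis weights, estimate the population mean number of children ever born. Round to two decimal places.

Weighted sum = 51921
Sum of weights = 16449
Weighted mean = 51921 / 16449 = 3.1564837

3.16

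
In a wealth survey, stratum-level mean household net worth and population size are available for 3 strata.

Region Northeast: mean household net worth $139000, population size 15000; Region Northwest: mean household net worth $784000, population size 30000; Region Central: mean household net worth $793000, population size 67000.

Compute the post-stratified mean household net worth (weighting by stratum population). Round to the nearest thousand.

Σ Nₕ·x̄ₕ = 139000×15000 + 784000×30000 + 793000×67000
  = 78736000000
Σ Nₕ = 112000
Overall mean = 78736000000 / 112000 = 703000

703000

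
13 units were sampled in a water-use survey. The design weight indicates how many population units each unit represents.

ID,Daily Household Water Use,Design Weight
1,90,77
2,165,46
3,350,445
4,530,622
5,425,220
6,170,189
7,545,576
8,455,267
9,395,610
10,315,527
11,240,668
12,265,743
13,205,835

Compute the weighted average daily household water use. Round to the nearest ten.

Weighted sum = 1996310
Sum of weights = 5825
Weighted mean = 1996310 / 5825 = 342.71416

340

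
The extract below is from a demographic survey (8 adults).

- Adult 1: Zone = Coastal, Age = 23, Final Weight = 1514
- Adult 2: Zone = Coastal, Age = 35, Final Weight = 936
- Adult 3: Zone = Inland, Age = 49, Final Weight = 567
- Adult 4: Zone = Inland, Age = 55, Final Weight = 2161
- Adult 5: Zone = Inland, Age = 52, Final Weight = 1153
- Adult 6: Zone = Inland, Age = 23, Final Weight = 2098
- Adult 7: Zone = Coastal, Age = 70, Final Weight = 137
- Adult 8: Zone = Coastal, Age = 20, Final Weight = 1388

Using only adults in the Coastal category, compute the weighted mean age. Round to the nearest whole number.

Coastal rows: 1, 2, 7, 8
Weighted sum = 23×1514 + 35×936 + 70×137 + 20×1388
  = 34822 + 32760 + 9590 + 27760 = 104932
Sum of weights = 1514 + 936 + 137 + 1388 = 3975
Weighted mean = 104932 / 3975 = 26.397987

26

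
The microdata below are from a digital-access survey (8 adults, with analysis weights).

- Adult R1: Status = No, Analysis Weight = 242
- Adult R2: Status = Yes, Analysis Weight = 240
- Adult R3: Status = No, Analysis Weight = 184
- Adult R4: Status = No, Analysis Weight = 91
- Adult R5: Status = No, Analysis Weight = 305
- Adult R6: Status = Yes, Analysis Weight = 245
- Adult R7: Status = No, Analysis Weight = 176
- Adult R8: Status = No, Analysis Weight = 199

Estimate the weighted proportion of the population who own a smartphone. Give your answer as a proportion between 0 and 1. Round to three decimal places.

Sum of weights for 'Yes' = 240 + 245 = 485
Total weight = 1682
Weighted proportion = 485 / 1682 = 0.28834721

0.288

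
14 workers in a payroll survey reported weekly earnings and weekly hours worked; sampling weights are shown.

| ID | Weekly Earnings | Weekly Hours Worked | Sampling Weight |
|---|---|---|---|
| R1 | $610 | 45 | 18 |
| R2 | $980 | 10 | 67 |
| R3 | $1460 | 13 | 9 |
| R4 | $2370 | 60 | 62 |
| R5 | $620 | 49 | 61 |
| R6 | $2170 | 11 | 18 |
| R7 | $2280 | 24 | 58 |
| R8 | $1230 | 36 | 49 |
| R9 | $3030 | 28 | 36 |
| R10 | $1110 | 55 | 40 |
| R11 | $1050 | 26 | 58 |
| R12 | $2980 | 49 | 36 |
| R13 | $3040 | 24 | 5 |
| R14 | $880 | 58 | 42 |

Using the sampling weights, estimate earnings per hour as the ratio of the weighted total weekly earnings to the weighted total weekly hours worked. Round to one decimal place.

Σ wᵢ·y = 879930
Σ wᵢ·x = 20696
Ratio = 879930 / 20696 = 42.516911

42.5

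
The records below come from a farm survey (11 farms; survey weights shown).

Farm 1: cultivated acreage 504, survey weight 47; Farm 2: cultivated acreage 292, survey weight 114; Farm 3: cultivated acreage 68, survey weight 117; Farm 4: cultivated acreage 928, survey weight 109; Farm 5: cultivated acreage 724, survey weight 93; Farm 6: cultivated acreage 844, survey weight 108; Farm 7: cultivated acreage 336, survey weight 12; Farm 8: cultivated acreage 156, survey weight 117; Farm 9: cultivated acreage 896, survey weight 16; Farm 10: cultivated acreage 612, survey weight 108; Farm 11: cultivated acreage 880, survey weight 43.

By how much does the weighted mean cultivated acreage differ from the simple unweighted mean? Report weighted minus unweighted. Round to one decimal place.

-41.1

Unweighted sum = 504 + 292 + 68 + 928 + 724 + 844 + 336 + 156 + 896 + 612 + 880 = 6240
Unweighted mean = 6240 / 11 = 567.27273
Weighted sum = 504×47 + 292×114 + 68×117 + 928×109 + 724×93 + 844×108 + 336×12 + 156×117 + 896×16 + 612×108 + 880×43
  = 23688 + 33288 + 7956 + 101152 + 67332 + 91152 + 4032 + 18252 + 14336 + 66096 + 37840 = 465124
Sum of weights = 47 + 114 + 117 + 109 + 93 + 108 + 12 + 117 + 16 + 108 + 43 = 884
Weighted mean = 465124 / 884 = 526.15837
Difference (weighted minus unweighted) = -41.114356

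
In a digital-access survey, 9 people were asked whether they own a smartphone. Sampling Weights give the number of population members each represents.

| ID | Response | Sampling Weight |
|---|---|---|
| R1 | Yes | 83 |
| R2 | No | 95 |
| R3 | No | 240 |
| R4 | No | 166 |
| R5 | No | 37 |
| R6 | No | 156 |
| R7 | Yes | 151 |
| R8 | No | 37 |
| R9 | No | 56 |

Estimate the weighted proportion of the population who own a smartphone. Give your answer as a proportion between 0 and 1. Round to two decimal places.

0.23

Sum of weights for 'Yes' = 83 + 151 = 234
Total weight = 83 + 95 + 240 + 166 + 37 + 156 + 151 + 37 + 56 = 1021
Weighted proportion = 234 / 1021 = 0.22918707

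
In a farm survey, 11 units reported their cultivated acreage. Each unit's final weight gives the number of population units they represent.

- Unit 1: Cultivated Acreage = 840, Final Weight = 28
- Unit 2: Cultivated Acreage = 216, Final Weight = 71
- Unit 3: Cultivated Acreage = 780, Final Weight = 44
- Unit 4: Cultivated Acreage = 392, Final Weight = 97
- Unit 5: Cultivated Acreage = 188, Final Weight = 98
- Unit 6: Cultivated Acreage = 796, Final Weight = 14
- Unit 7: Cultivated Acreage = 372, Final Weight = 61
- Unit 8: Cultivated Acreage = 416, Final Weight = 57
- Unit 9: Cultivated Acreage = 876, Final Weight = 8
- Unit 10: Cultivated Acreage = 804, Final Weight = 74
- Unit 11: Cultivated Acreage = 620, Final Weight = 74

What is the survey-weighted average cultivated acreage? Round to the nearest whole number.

479

Weighted sum = 299556
Sum of weights = 626
Weighted mean = 299556 / 626 = 478.52396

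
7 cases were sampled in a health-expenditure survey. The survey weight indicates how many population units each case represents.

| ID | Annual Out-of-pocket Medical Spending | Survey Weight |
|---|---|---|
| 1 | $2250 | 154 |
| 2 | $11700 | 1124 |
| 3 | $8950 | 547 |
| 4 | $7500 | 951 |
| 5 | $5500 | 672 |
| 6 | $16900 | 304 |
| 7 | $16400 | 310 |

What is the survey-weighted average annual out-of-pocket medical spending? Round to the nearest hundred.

Weighted sum = 39443050
Sum of weights = 154 + 1124 + 547 + 951 + 672 + 304 + 310 = 4062
Weighted mean = 39443050 / 4062 = 9710.2536

9700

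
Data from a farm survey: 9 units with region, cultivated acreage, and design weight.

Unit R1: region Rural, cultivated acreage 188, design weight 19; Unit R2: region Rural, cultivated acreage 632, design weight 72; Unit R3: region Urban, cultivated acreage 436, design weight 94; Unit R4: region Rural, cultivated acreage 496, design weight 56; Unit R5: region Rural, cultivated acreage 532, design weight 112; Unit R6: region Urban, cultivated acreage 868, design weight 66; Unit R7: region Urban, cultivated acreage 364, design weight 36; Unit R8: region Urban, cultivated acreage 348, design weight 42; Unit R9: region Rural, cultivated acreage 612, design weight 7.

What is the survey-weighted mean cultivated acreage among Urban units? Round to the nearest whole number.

529

Urban rows: R3, R6, R7, R8
Weighted sum = 436×94 + 868×66 + 364×36 + 348×42
  = 40984 + 57288 + 13104 + 14616 = 125992
Sum of weights = 238
Weighted mean = 125992 / 238 = 529.37815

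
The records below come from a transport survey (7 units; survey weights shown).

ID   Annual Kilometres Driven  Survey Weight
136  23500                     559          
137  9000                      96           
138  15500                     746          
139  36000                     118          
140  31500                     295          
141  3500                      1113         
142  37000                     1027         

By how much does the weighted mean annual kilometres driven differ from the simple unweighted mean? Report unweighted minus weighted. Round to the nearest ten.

1800

Unweighted sum = 23500 + 9000 + 15500 + 36000 + 31500 + 3500 + 37000 = 156000
Unweighted mean = 156000 / 7 = 22285.714
Weighted sum = 23500×559 + 9000×96 + 15500×746 + 36000×118 + 31500×295 + 3500×1113 + 37000×1027
  = 13136500 + 864000 + 11563000 + 4248000 + 9292500 + 3895500 + 37999000 = 80998500
Sum of weights = 3954
Weighted mean = 80998500 / 3954 = 20485.205
Difference (unweighted minus weighted) = 1800.5094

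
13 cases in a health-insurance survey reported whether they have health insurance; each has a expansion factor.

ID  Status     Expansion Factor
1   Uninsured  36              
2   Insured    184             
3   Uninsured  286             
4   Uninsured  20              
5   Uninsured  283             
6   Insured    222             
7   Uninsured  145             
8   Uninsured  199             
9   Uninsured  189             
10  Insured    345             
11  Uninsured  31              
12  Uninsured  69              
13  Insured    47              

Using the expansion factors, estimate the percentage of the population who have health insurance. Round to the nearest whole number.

39

Sum of weights for 'Insured' = 184 + 222 + 345 + 47 = 798
Total weight = 2056
Weighted proportion = 798 / 2056 = 0.3881323 → 38.81323%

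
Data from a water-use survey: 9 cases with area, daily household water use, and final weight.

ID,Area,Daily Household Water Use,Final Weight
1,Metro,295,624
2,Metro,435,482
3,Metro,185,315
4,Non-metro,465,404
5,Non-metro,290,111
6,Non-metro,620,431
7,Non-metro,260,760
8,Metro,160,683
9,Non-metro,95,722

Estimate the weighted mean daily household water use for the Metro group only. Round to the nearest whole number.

267

Metro rows: 1, 2, 3, 8
Weighted sum = 295×624 + 435×482 + 185×315 + 160×683
  = 184080 + 209670 + 58275 + 109280 = 561305
Sum of weights = 624 + 482 + 315 + 683 = 2104
Weighted mean = 561305 / 2104 = 266.77994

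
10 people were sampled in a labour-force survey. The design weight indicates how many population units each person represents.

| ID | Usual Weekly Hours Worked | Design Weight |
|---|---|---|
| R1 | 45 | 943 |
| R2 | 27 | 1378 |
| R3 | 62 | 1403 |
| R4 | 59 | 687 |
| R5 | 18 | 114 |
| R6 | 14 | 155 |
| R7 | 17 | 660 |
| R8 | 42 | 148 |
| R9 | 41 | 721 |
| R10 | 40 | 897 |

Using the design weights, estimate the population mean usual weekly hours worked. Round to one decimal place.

Weighted sum = 45×943 + 27×1378 + 62×1403 + 59×687 + 18×114 + 14×155 + 17×660 + 42×148 + 41×721 + 40×897
  = 42435 + 37206 + 86986 + 40533 + 2052 + 2170 + 11220 + 6216 + 29561 + 35880 = 294259
Sum of weights = 943 + 1378 + 1403 + 687 + 114 + 155 + 660 + 148 + 721 + 897 = 7106
Weighted mean = 294259 / 7106 = 41.409935

41.4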